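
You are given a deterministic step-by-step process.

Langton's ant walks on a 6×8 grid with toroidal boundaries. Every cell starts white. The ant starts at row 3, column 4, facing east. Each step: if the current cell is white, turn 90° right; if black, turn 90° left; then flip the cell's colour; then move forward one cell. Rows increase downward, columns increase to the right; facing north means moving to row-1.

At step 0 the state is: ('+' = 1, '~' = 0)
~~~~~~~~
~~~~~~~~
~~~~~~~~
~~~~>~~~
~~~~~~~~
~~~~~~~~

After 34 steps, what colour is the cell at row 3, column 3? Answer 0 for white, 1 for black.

k=0  ~~~~~~~~
~~~~~~~~
~~~~~~~~
~~~~>~~~
~~~~~~~~
~~~~~~~~
k=1  ~~~~~~~~
~~~~~~~~
~~~~~~~~
~~~~+~~~
~~~~v~~~
~~~~~~~~
k=2  ~~~~~~~~
~~~~~~~~
~~~~~~~~
~~~~+~~~
~~~<+~~~
~~~~~~~~
k=3  ~~~~~~~~
~~~~~~~~
~~~~~~~~
~~~^+~~~
~~~++~~~
~~~~~~~~
k=4  ~~~~~~~~
~~~~~~~~
~~~~~~~~
~~~+>~~~
~~~++~~~
~~~~~~~~
k=5  ~~~~~~~~
~~~~~~~~
~~~~^~~~
~~~+~~~~
~~~++~~~
~~~~~~~~
k=6  ~~~~~~~~
~~~~~~~~
~~~~+>~~
~~~+~~~~
~~~++~~~
~~~~~~~~
k=7  ~~~~~~~~
~~~~~~~~
~~~~++~~
~~~+~v~~
~~~++~~~
~~~~~~~~
k=8  ~~~~~~~~
~~~~~~~~
~~~~++~~
~~~+<+~~
~~~++~~~
~~~~~~~~
k=9  ~~~~~~~~
~~~~~~~~
~~~~^+~~
~~~+++~~
~~~++~~~
~~~~~~~~
k=10  ~~~~~~~~
~~~~~~~~
~~~<~+~~
~~~+++~~
~~~++~~~
~~~~~~~~
k=11  ~~~~~~~~
~~~^~~~~
~~~+~+~~
~~~+++~~
~~~++~~~
~~~~~~~~
k=12  ~~~~~~~~
~~~+>~~~
~~~+~+~~
~~~+++~~
~~~++~~~
~~~~~~~~
k=13  ~~~~~~~~
~~~++~~~
~~~+v+~~
~~~+++~~
~~~++~~~
~~~~~~~~
k=14  ~~~~~~~~
~~~++~~~
~~~<++~~
~~~+++~~
~~~++~~~
~~~~~~~~
k=15  ~~~~~~~~
~~~++~~~
~~~~++~~
~~~v++~~
~~~++~~~
~~~~~~~~
k=16  ~~~~~~~~
~~~++~~~
~~~~++~~
~~~~>+~~
~~~++~~~
~~~~~~~~
k=17  ~~~~~~~~
~~~++~~~
~~~~^+~~
~~~~~+~~
~~~++~~~
~~~~~~~~
k=18  ~~~~~~~~
~~~++~~~
~~~<~+~~
~~~~~+~~
~~~++~~~
~~~~~~~~
k=19  ~~~~~~~~
~~~^+~~~
~~~+~+~~
~~~~~+~~
~~~++~~~
~~~~~~~~
k=20  ~~~~~~~~
~~<~+~~~
~~~+~+~~
~~~~~+~~
~~~++~~~
~~~~~~~~
k=21  ~~^~~~~~
~~+~+~~~
~~~+~+~~
~~~~~+~~
~~~++~~~
~~~~~~~~
k=22  ~~+>~~~~
~~+~+~~~
~~~+~+~~
~~~~~+~~
~~~++~~~
~~~~~~~~
k=23  ~~++~~~~
~~+v+~~~
~~~+~+~~
~~~~~+~~
~~~++~~~
~~~~~~~~
k=24  ~~++~~~~
~~<++~~~
~~~+~+~~
~~~~~+~~
~~~++~~~
~~~~~~~~
k=25  ~~++~~~~
~~~++~~~
~~v+~+~~
~~~~~+~~
~~~++~~~
~~~~~~~~
k=26  ~~++~~~~
~~~++~~~
~<++~+~~
~~~~~+~~
~~~++~~~
~~~~~~~~
k=27  ~~++~~~~
~^~++~~~
~+++~+~~
~~~~~+~~
~~~++~~~
~~~~~~~~
k=28  ~~++~~~~
~+>++~~~
~+++~+~~
~~~~~+~~
~~~++~~~
~~~~~~~~
k=29  ~~++~~~~
~++++~~~
~+v+~+~~
~~~~~+~~
~~~++~~~
~~~~~~~~
k=30  ~~++~~~~
~++++~~~
~+~>~+~~
~~~~~+~~
~~~++~~~
~~~~~~~~
k=31  ~~++~~~~
~++^+~~~
~+~~~+~~
~~~~~+~~
~~~++~~~
~~~~~~~~
k=32  ~~++~~~~
~+<~+~~~
~+~~~+~~
~~~~~+~~
~~~++~~~
~~~~~~~~
k=33  ~~++~~~~
~+~~+~~~
~+v~~+~~
~~~~~+~~
~~~++~~~
~~~~~~~~
k=34  ~~++~~~~
~+~~+~~~
~<+~~+~~
~~~~~+~~
~~~++~~~
~~~~~~~~

0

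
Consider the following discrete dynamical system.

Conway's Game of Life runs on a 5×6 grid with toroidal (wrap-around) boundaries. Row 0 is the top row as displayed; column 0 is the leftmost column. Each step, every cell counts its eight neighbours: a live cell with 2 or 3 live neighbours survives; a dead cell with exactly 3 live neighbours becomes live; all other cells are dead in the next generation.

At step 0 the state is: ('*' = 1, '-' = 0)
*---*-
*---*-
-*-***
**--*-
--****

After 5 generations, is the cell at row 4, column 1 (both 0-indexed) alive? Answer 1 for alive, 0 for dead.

1

[0] *---*-
*---*-
-*-***
**--*-
--****
[1] **----
**----
-***--
-*----
--*---
[2] *-*---
------
------
-*-*--
*-*---
[3] ------
------
------
-**---
*-**--
[4] ------
------
------
-***--
--**--
[5] ------
------
--*---
-*-*--
-*-*--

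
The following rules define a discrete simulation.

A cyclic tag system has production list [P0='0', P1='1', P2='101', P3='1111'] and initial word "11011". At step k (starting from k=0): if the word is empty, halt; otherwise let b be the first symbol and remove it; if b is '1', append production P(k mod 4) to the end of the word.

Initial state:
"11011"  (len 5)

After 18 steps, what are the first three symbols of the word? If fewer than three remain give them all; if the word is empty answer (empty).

0) "11011"  (len 5)
1) "10110"  (len 5)
2) "01101"  (len 5)
3) "1101"  (len 4)
4) "1011111"  (len 7)
5) "0111110"  (len 7)
6) "111110"  (len 6)
7) "11110101"  (len 8)
8) "11101011111"  (len 11)
9) "11010111110"  (len 11)
10) "10101111101"  (len 11)
11) "0101111101101"  (len 13)
12) "101111101101"  (len 12)
13) "011111011010"  (len 12)
14) "11111011010"  (len 11)
15) "1111011010101"  (len 13)
16) "1110110101011111"  (len 16)
17) "1101101010111110"  (len 16)
18) "1011010101111101"  (len 16)

101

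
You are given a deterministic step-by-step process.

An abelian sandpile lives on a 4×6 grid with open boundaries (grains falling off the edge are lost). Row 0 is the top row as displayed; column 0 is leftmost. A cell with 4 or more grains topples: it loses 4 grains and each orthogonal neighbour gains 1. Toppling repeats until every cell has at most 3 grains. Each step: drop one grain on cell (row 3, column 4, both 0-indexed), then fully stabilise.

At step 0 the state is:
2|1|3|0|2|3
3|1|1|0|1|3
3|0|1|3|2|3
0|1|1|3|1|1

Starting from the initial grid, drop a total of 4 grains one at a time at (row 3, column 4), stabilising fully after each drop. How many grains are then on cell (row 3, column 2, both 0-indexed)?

2

[0] 2|1|3|0|2|3
3|1|1|0|1|3
3|0|1|3|2|3
0|1|1|3|1|1
[1] 2|1|3|0|2|3
3|1|1|0|1|3
3|0|1|3|2|3
0|1|1|3|2|1
[2] 2|1|3|0|2|3
3|1|1|0|1|3
3|0|1|3|2|3
0|1|1|3|3|1
[3] 2|1|3|0|3|0
3|1|1|1|3|1
3|0|2|1|1|1
0|1|2|1|2|3
[4] 2|1|3|0|3|0
3|1|1|1|3|1
3|0|2|1|1|1
0|1|2|1|3|3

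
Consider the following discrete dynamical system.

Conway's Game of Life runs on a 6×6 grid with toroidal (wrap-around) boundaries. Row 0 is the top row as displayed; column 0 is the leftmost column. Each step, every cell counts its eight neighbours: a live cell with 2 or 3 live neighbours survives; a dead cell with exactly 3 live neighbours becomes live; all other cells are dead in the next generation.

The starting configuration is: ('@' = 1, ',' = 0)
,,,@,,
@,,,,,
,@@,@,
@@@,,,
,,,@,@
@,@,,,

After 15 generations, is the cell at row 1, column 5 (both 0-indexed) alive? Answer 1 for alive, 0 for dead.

[0] ,,,@,,
@,,,,,
,@@,@,
@@@,,,
,,,@,@
@,@,,,
[1] ,@,,,,
,@@@,,
,,@@,@
@,,,@@
,,,@,@
,,@@@,
[2] ,@,,@,
@@,@@,
,,,,,@
@,@,,,
@,@,,,
,,@@@,
[3] @@,,,,
@@@@@,
,,@@@@
@,,,,@
,,@,,@
,,@,@@
[4] ,,,,,,
,,,,,,
,,,,,,
@@@,,,
,@,@,,
,,@@@@
[5] ,,,@@,
,,,,,,
,@,,,,
@@@,,,
,,,,,@
,,@@@,
[6] ,,@,@,
,,,,,,
@@@,,,
@@@,,,
@,,,@@
,,@,,@
[7] ,,,@,,
,,@@,,
@,@,,,
,,@@,,
,,@@@,
@@,,,,
[8] ,@,@,,
,@@@,,
,,,,,,
,,,,@,
,,,,@,
,@,,@,
[9] @@,@@,
,@,@,,
,,@@,,
,,,,,,
,,,@@@
,,@@@,
[10] @@,,,@
@@,,,,
,,@@,,
,,@,,,
,,@,,@
@@,,,,
[11] ,,@,,@
,,,,,@
,,@@,,
,@@,,,
@,@,,,
,,@,,,
[12] ,,,,,,
,,@@@,
,@@@,,
,,,,,,
,,@@,,
,,@@,,
[13] ,,,,@,
,@,,@,
,@,,@,
,@,,,,
,,@@,,
,,@@,,
[14] ,,@,@,
,,,@@@
@@@,,,
,@,@,,
,@,@,,
,,@,@,
[15] ,,@,,,
@,,,@@
@@,,,@
,,,@,,
,@,@@,
,@@,@,

1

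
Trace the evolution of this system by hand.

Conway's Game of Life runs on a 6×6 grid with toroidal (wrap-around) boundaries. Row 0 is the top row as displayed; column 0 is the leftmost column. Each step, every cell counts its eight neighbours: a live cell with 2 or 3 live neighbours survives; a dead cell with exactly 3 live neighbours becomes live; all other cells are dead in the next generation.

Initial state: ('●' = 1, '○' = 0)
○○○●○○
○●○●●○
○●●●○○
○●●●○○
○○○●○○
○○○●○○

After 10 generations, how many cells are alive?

2

0) ○○○●○○
○●○●●○
○●●●○○
○●●●○○
○○○●○○
○○○●○○
1) ○○○●○○
○●○○●○
●○○○○○
○●○○●○
○○○●●○
○○●●●○
2) ○○○○○○
○○○○○○
●●○○○●
○○○●●●
○○○○○●
○○●○○○
3) ○○○○○○
●○○○○○
●○○○○●
○○○○○○
○○○●○●
○○○○○○
4) ○○○○○○
●○○○○●
●○○○○●
●○○○●●
○○○○○○
○○○○○○
5) ○○○○○○
●○○○○●
○●○○○○
●○○○●○
○○○○○●
○○○○○○
6) ○○○○○○
●○○○○○
○●○○○○
●○○○○●
○○○○○●
○○○○○○
7) ○○○○○○
○○○○○○
○●○○○●
●○○○○●
●○○○○●
○○○○○○
8) ○○○○○○
○○○○○○
○○○○○●
○●○○●○
●○○○○●
○○○○○○
9) ○○○○○○
○○○○○○
○○○○○○
○○○○●○
●○○○○●
○○○○○○
10) ○○○○○○
○○○○○○
○○○○○○
○○○○○●
○○○○○●
○○○○○○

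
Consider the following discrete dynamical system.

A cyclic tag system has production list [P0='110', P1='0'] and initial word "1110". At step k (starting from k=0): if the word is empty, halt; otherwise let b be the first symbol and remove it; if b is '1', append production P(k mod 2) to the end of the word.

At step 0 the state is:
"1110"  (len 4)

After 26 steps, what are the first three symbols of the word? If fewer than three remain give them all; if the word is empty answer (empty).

step 0: "1110"  (len 4)
step 1: "110110"  (len 6)
step 2: "101100"  (len 6)
step 3: "01100110"  (len 8)
step 4: "1100110"  (len 7)
step 5: "100110110"  (len 9)
step 6: "001101100"  (len 9)
step 7: "01101100"  (len 8)
step 8: "1101100"  (len 7)
step 9: "101100110"  (len 9)
step 10: "011001100"  (len 9)
step 11: "11001100"  (len 8)
step 12: "10011000"  (len 8)
step 13: "0011000110"  (len 10)
step 14: "011000110"  (len 9)
step 15: "11000110"  (len 8)
step 16: "10001100"  (len 8)
step 17: "0001100110"  (len 10)
step 18: "001100110"  (len 9)
step 19: "01100110"  (len 8)
step 20: "1100110"  (len 7)
step 21: "100110110"  (len 9)
step 22: "001101100"  (len 9)
step 23: "01101100"  (len 8)
step 24: "1101100"  (len 7)
step 25: "101100110"  (len 9)
step 26: "011001100"  (len 9)

011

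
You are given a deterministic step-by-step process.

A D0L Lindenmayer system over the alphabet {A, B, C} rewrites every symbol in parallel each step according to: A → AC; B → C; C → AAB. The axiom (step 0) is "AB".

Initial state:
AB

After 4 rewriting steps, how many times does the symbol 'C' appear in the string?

t=0: AB
t=1: ACC
t=2: ACAABAAB
t=3: ACAABACACCACACC
t=4: ACAABACACCACAABACAABAABACAABACAABAAB

8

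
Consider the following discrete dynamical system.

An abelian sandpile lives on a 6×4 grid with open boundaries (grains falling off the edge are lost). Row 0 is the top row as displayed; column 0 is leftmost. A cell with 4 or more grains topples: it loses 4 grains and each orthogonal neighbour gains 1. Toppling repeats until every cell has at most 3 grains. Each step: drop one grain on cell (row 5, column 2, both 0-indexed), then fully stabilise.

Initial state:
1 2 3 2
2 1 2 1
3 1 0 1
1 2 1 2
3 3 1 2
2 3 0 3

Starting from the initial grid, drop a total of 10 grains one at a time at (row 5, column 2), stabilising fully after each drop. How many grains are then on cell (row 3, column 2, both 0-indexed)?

gen 0: 1 2 3 2
2 1 2 1
3 1 0 1
1 2 1 2
3 3 1 2
2 3 0 3
gen 1: 1 2 3 2
2 1 2 1
3 1 0 1
1 2 1 2
3 3 1 2
2 3 1 3
gen 2: 1 2 3 2
2 1 2 1
3 1 0 1
1 2 1 2
3 3 1 2
2 3 2 3
gen 3: 1 2 3 2
2 1 2 1
3 1 0 1
1 2 1 2
3 3 1 2
2 3 3 3
gen 4: 1 2 3 2
2 1 2 1
3 1 0 1
2 3 1 2
1 1 3 3
0 2 2 0
gen 5: 1 2 3 2
2 1 2 1
3 1 0 1
2 3 1 2
1 1 3 3
0 2 3 0
gen 6: 1 2 3 2
2 1 2 1
3 1 0 1
2 3 2 3
1 2 1 0
0 3 1 2
gen 7: 1 2 3 2
2 1 2 1
3 1 0 1
2 3 2 3
1 2 1 0
0 3 2 2
gen 8: 1 2 3 2
2 1 2 1
3 1 0 1
2 3 2 3
1 2 1 0
0 3 3 2
gen 9: 1 2 3 2
2 1 2 1
3 1 0 1
2 3 2 3
1 3 2 0
1 0 1 3
gen 10: 1 2 3 2
2 1 2 1
3 1 0 1
2 3 2 3
1 3 2 0
1 0 2 3

2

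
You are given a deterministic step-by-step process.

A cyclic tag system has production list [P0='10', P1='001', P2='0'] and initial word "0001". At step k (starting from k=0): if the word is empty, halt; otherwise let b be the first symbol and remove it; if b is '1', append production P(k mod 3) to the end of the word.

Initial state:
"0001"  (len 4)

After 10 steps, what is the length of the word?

0

t=0: "0001"  (len 4)
t=1: "001"  (len 3)
t=2: "01"  (len 2)
t=3: "1"  (len 1)
t=4: "10"  (len 2)
t=5: "0001"  (len 4)
t=6: "001"  (len 3)
t=7: "01"  (len 2)
t=8: "1"  (len 1)
t=9: "0"  (len 1)
t=10: (halted — word empty)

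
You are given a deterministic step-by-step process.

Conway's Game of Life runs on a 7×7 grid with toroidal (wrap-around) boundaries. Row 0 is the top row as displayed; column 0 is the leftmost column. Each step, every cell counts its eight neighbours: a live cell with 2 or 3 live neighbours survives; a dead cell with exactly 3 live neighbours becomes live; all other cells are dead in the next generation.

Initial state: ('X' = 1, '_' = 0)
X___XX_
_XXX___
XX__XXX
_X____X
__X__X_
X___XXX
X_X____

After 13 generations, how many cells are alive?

26

0) X___XX_
_XXX___
XX__XXX
_X____X
__X__X_
X___XXX
X_X____
1) X___X_X
__XX___
___XXXX
_XX_X__
_X__X__
X__XXX_
X__X___
2) XXX_X_X
X_X____
_X___X_
XXX____
XX_____
XXXX_XX
XX_X___
3) ______X
__XX_X_
______X
__X___X
___X___
___XX__
_______
4) _______
_____XX
__XX_XX
_______
__XXX__
___XX__
_______
5) _______
____XXX
____XXX
_____X_
__X_X__
__X_X__
_______
6) _____X_
____X_X
_______
___X__X
____XX_
_______
_______
7) _____X_
_____X_
_____X_
____XX_
____XX_
_______
_______
8) _______
____XXX
_____XX
______X
____XX_
_______
_______
9) _____X_
____X_X
X___X__
____X_X
_____X_
_______
_______
10) _____X_
____X_X
X__XX_X
____X_X
_____X_
_______
_______
11) _____X_
X__XX_X
X__XX_X
X__XX_X
_____X_
_______
_______
12) ____XXX
X__X___
_XX____
X__X___
____XXX
_______
_______
13) ____XXX
XXXXXXX
XXXX___
XXXXXXX
____XXX
_____X_
_____X_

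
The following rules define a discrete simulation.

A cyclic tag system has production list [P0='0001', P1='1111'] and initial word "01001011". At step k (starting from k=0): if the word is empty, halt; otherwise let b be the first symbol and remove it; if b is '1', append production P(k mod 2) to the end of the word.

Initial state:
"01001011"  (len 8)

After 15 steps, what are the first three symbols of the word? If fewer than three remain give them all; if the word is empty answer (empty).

k=0  "01001011"  (len 8)
k=1  "1001011"  (len 7)
k=2  "0010111111"  (len 10)
k=3  "010111111"  (len 9)
k=4  "10111111"  (len 8)
k=5  "01111110001"  (len 11)
k=6  "1111110001"  (len 10)
k=7  "1111100010001"  (len 13)
k=8  "1111000100011111"  (len 16)
k=9  "1110001000111110001"  (len 19)
k=10  "1100010001111100011111"  (len 22)
k=11  "1000100011111000111110001"  (len 25)
k=12  "0001000111110001111100011111"  (len 28)
k=13  "001000111110001111100011111"  (len 27)
k=14  "01000111110001111100011111"  (len 26)
k=15  "1000111110001111100011111"  (len 25)

100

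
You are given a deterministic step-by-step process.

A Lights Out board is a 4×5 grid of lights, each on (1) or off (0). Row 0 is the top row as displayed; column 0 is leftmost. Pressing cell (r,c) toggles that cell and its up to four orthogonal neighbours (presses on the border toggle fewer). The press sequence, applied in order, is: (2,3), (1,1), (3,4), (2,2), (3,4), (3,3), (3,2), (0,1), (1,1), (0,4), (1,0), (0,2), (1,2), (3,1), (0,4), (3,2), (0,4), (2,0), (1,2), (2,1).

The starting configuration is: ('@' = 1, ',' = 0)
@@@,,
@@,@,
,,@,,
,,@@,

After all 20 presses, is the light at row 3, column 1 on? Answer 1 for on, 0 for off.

0

[0] @@@,,
@@,@,
,,@,,
,,@@,
[1] @@@,,
@@,,,
,,,@@
,,@,,
[2] @,@,,
,,@,,
,@,@@
,,@,,
[3] @,@,,
,,@,,
,@,@,
,,@@@
[4] @,@,,
,,,,,
,,@,,
,,,@@
[5] @,@,,
,,,,,
,,@,@
,,,,,
[6] @,@,,
,,,,,
,,@@@
,,@@@
[7] @,@,,
,,,,,
,,,@@
,@,,@
[8] ,@,,,
,@,,,
,,,@@
,@,,@
[9] ,,,,,
@,@,,
,@,@@
,@,,@
[10] ,,,@@
@,@,@
,@,@@
,@,,@
[11] @,,@@
,@@,@
@@,@@
,@,,@
[12] @@@,@
,@,,@
@@,@@
,@,,@
[13] @@,,@
,,@@@
@@@@@
,@,,@
[14] @@,,@
,,@@@
@,@@@
@,@,@
[15] @@,@,
,,@@,
@,@@@
@,@,@
[16] @@,@,
,,@@,
@,,@@
@@,@@
[17] @@,,@
,,@@@
@,,@@
@@,@@
[18] @@,,@
@,@@@
,@,@@
,@,@@
[19] @@@,@
@@,,@
,@@@@
,@,@@
[20] @@@,@
@,,,@
@,,@@
,,,@@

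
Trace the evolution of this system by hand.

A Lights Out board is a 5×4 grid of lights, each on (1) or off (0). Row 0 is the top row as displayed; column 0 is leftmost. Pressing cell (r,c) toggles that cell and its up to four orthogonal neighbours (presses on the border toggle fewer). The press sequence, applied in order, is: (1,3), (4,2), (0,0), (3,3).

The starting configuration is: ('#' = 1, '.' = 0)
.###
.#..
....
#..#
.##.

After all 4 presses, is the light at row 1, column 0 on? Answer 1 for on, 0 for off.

0) .###
.#..
....
#..#
.##.
1) .##.
.###
...#
#..#
.##.
2) .##.
.###
...#
#.##
...#
3) #.#.
####
...#
#.##
...#
4) #.#.
####
....
#...
....

1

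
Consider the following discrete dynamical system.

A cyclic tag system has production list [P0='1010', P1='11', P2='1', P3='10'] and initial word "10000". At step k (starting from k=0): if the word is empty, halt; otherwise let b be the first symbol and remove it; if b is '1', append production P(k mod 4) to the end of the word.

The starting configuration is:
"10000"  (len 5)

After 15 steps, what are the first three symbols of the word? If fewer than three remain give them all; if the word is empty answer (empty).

gen 0: "10000"  (len 5)
gen 1: "00001010"  (len 8)
gen 2: "0001010"  (len 7)
gen 3: "001010"  (len 6)
gen 4: "01010"  (len 5)
gen 5: "1010"  (len 4)
gen 6: "01011"  (len 5)
gen 7: "1011"  (len 4)
gen 8: "01110"  (len 5)
gen 9: "1110"  (len 4)
gen 10: "11011"  (len 5)
gen 11: "10111"  (len 5)
gen 12: "011110"  (len 6)
gen 13: "11110"  (len 5)
gen 14: "111011"  (len 6)
gen 15: "110111"  (len 6)

110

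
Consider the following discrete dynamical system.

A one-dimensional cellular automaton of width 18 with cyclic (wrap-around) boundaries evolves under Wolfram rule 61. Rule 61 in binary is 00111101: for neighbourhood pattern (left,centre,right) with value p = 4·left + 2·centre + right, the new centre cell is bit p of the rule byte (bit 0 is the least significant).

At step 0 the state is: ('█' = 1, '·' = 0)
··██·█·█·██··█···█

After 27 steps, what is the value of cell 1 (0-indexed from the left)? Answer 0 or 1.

k=0  ··██·█·█·██··█···█
k=1  █·█·██████·█·███·█
k=2  ·████·····████··██
k=3  ██···████·█···█·█·
k=4  █·██·█···████·████
k=5  ·██·████·█···██···
k=6  ·█·██···████·█·███
k=7  ████·██·█···████··
k=8  █···██·████·█···█·
k=9  ███·█·██···████·██
k=10  ···████·██·█···██·
k=11  ██·█···██·████·█·█
k=12  ··████·█·██···████
k=13  █·█···████·██·█···
k=14  █████·█···██·████·
k=15  █····████·█·██···█
k=16  ·███·█···████·██·█
k=17  ██··████·█···██·██
k=18  ··█·█···████·█·██·
k=19  █·█████·█···████·█
k=20  ·██····████·█···██
k=21  ██·███·█···████·█·
k=22  █·██··████·█···███
k=23  ·██·█·█···████·█··
k=24  ·█·██████·█···████
k=25  ████·····████·█···
k=26  █···████·█···████·
k=27  ███·█···████·█···█

1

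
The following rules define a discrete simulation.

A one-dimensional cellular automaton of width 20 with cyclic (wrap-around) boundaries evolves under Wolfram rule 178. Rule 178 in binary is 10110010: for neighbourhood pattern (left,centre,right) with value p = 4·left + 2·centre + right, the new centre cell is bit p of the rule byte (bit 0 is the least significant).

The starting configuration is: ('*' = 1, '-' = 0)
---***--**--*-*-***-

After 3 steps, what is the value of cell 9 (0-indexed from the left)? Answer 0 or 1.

[0] ---***--**--*-*-***-
[1] --*-*-**--**-*-*-*-*
[2] **-*-*--**--*-*-*-*-
[3] --*-*-**--**-*-*-*-*

0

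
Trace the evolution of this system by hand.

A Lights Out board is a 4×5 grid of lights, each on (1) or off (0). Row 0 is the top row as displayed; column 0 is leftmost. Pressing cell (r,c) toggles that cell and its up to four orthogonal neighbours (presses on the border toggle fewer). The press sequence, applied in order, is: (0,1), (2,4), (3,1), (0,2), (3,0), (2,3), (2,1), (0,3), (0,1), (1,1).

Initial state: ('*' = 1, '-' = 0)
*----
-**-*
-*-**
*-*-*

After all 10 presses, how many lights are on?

k=0  *----
-**-*
-*-**
*-*-*
k=1  -**--
--*-*
-*-**
*-*-*
k=2  -**--
--*--
-*---
*-*--
k=3  -**--
--*--
-----
-*---
k=4  ---*-
-----
-----
-*---
k=5  ---*-
-----
*----
*----
k=6  ---*-
---*-
*-***
*--*-
k=7  ---*-
-*-*-
-*-**
**-*-
k=8  --*-*
-*---
-*-**
**-*-
k=9  **--*
-----
-*-**
**-*-
k=10  *---*
***--
---**
**-*-

10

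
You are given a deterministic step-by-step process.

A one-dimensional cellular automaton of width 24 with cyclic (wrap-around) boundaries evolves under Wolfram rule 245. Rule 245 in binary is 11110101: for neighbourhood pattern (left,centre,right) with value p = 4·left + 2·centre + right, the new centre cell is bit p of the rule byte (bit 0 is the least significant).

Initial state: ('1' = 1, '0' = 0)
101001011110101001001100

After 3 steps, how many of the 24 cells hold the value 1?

18

t=0: 101001011110101001001100
t=1: 111101101111111101100110
t=2: 011110110111111110110011
t=3: 101111011011111111011001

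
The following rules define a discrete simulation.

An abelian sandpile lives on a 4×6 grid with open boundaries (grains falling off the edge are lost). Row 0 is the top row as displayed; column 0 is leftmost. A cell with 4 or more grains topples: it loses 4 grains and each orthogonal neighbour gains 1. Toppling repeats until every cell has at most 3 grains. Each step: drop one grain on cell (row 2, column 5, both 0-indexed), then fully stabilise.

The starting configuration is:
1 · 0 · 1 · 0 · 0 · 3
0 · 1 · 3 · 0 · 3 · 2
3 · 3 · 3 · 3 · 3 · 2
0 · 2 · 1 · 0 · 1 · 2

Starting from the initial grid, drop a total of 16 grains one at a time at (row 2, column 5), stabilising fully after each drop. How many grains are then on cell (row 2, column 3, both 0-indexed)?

gen 0: 1 · 0 · 1 · 0 · 0 · 3
0 · 1 · 3 · 0 · 3 · 2
3 · 3 · 3 · 3 · 3 · 2
0 · 2 · 1 · 0 · 1 · 2
gen 1: 1 · 0 · 1 · 0 · 0 · 3
0 · 1 · 3 · 0 · 3 · 2
3 · 3 · 3 · 3 · 3 · 3
0 · 2 · 1 · 0 · 1 · 2
gen 2: 1 · 0 · 2 · 0 · 2 · 0
1 · 3 · 0 · 3 · 1 · 1
0 · 1 · 2 · 1 · 2 · 2
1 · 3 · 2 · 1 · 2 · 3
gen 3: 1 · 0 · 2 · 0 · 2 · 0
1 · 3 · 0 · 3 · 1 · 1
0 · 1 · 2 · 1 · 2 · 3
1 · 3 · 2 · 1 · 2 · 3
gen 4: 1 · 0 · 2 · 0 · 2 · 0
1 · 3 · 0 · 3 · 1 · 2
0 · 1 · 2 · 1 · 3 · 1
1 · 3 · 2 · 1 · 3 · 0
gen 5: 1 · 0 · 2 · 0 · 2 · 0
1 · 3 · 0 · 3 · 1 · 2
0 · 1 · 2 · 1 · 3 · 2
1 · 3 · 2 · 1 · 3 · 0
gen 6: 1 · 0 · 2 · 0 · 2 · 0
1 · 3 · 0 · 3 · 1 · 2
0 · 1 · 2 · 1 · 3 · 3
1 · 3 · 2 · 1 · 3 · 0
gen 7: 1 · 0 · 2 · 0 · 2 · 0
1 · 3 · 0 · 3 · 2 · 3
0 · 1 · 2 · 2 · 1 · 1
1 · 3 · 2 · 2 · 0 · 2
gen 8: 1 · 0 · 2 · 0 · 2 · 0
1 · 3 · 0 · 3 · 2 · 3
0 · 1 · 2 · 2 · 1 · 2
1 · 3 · 2 · 2 · 0 · 2
gen 9: 1 · 0 · 2 · 0 · 2 · 0
1 · 3 · 0 · 3 · 2 · 3
0 · 1 · 2 · 2 · 1 · 3
1 · 3 · 2 · 2 · 0 · 2
gen 10: 1 · 0 · 2 · 0 · 2 · 1
1 · 3 · 0 · 3 · 3 · 0
0 · 1 · 2 · 2 · 2 · 1
1 · 3 · 2 · 2 · 0 · 3
gen 11: 1 · 0 · 2 · 0 · 2 · 1
1 · 3 · 0 · 3 · 3 · 0
0 · 1 · 2 · 2 · 2 · 2
1 · 3 · 2 · 2 · 0 · 3
gen 12: 1 · 0 · 2 · 0 · 2 · 1
1 · 3 · 0 · 3 · 3 · 0
0 · 1 · 2 · 2 · 2 · 3
1 · 3 · 2 · 2 · 0 · 3
gen 13: 1 · 0 · 2 · 0 · 2 · 1
1 · 3 · 0 · 3 · 3 · 1
0 · 1 · 2 · 2 · 3 · 1
1 · 3 · 2 · 2 · 1 · 0
gen 14: 1 · 0 · 2 · 0 · 2 · 1
1 · 3 · 0 · 3 · 3 · 1
0 · 1 · 2 · 2 · 3 · 2
1 · 3 · 2 · 2 · 1 · 0
gen 15: 1 · 0 · 2 · 0 · 2 · 1
1 · 3 · 0 · 3 · 3 · 1
0 · 1 · 2 · 2 · 3 · 3
1 · 3 · 2 · 2 · 1 · 0
gen 16: 1 · 0 · 2 · 1 · 3 · 1
1 · 3 · 1 · 1 · 1 · 3
0 · 1 · 3 · 0 · 2 · 1
1 · 3 · 2 · 3 · 2 · 1

0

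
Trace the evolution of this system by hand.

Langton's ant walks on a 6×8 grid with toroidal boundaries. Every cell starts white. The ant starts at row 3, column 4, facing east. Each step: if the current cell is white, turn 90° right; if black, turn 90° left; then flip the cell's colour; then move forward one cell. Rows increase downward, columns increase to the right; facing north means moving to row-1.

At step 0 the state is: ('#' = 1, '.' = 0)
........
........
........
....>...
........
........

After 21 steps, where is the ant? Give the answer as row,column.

gen 0: ........
........
........
....>...
........
........
gen 1: ........
........
........
....#...
....v...
........
gen 2: ........
........
........
....#...
...<#...
........
gen 3: ........
........
........
...^#...
...##...
........
gen 4: ........
........
........
...#>...
...##...
........
gen 5: ........
........
....^...
...#....
...##...
........
gen 6: ........
........
....#>..
...#....
...##...
........
gen 7: ........
........
....##..
...#.v..
...##...
........
gen 8: ........
........
....##..
...#<#..
...##...
........
gen 9: ........
........
....^#..
...###..
...##...
........
gen 10: ........
........
...<.#..
...###..
...##...
........
gen 11: ........
...^....
...#.#..
...###..
...##...
........
gen 12: ........
...#>...
...#.#..
...###..
...##...
........
gen 13: ........
...##...
...#v#..
...###..
...##...
........
gen 14: ........
...##...
...<##..
...###..
...##...
........
gen 15: ........
...##...
....##..
...v##..
...##...
........
gen 16: ........
...##...
....##..
....>#..
...##...
........
gen 17: ........
...##...
....^#..
.....#..
...##...
........
gen 18: ........
...##...
...<.#..
.....#..
...##...
........
gen 19: ........
...^#...
...#.#..
.....#..
...##...
........
gen 20: ........
..<.#...
...#.#..
.....#..
...##...
........
gen 21: ..^.....
..#.#...
...#.#..
.....#..
...##...
........

0,2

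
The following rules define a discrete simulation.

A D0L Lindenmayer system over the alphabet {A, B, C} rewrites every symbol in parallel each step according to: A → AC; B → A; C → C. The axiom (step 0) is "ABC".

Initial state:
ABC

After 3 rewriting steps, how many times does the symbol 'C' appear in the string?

t=0: ABC
t=1: ACAC
t=2: ACCACC
t=3: ACCCACCC

6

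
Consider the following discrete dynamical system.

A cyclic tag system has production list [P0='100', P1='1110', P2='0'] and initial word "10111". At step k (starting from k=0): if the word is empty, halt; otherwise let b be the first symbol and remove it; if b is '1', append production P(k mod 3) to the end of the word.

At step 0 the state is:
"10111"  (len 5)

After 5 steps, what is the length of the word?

k=0  "10111"  (len 5)
k=1  "0111100"  (len 7)
k=2  "111100"  (len 6)
k=3  "111000"  (len 6)
k=4  "11000100"  (len 8)
k=5  "10001001110"  (len 11)

11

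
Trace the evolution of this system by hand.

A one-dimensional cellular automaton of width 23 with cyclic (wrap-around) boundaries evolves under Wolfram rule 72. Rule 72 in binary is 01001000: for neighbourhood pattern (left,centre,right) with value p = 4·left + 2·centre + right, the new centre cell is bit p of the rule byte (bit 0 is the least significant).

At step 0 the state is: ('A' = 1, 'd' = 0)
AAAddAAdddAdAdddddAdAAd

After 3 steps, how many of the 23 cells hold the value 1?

step 0: AAAddAAdddAdAdddddAdAAd
step 1: AdAddAAdddddddddddddAAd
step 2: dddddAAdddddddddddddAAd
step 3: dddddAAdddddddddddddAAd

4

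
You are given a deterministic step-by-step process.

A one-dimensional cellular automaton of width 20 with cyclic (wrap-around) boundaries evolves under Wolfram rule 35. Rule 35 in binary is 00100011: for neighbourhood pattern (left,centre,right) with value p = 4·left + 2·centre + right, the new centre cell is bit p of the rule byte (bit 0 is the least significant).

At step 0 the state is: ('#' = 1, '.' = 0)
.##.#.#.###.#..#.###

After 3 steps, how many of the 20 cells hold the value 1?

t=0: .##.#.#.###.#..#.###
t=1: #..#.#.#...#..#.#...
t=2: ..#.#.#..##..#.#..##
t=3: .#.#.#..#...#.#..#..

7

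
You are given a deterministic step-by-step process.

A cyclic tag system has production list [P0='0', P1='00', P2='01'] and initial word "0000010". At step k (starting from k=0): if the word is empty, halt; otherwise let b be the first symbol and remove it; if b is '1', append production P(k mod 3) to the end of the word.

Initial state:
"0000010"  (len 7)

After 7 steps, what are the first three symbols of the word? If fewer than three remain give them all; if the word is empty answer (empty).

01

k=0  "0000010"  (len 7)
k=1  "000010"  (len 6)
k=2  "00010"  (len 5)
k=3  "0010"  (len 4)
k=4  "010"  (len 3)
k=5  "10"  (len 2)
k=6  "001"  (len 3)
k=7  "01"  (len 2)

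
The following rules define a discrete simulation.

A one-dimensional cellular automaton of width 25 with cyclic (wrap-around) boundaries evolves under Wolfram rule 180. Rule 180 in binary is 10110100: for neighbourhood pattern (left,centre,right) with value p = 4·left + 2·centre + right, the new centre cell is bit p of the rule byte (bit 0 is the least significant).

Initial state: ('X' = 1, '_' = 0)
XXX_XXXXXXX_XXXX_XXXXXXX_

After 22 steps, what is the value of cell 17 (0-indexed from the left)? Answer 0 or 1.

k=0  XXX_XXXXXXX_XXXX_XXXXXXX_
k=1  _X_X_XXXXX_X_XX_X_XXXXX_X
k=2  XXXXX_XXX_XXX__XXX_XXX_XX
k=3  XXXX_X_X_X_X_X__X_X_X_X_X
k=4  XXX_XXXXXXXXXXX_XXXXXXXX_
k=5  _X_X_XXXXXXXXX_X_XXXXXX_X
k=6  XXXXX_XXXXXXX_XXX_XXXX_XX
k=7  XXXX_X_XXXXX_X_X_X_XX_X_X
k=8  XXX_XXX_XXX_XXXXXXX__XXX_
k=9  _X_X_X_X_X_X_XXXXX_X__X_X
k=10  XXXXXXXXXXXXX_XXX_XXX_XXX
k=11  XXXXXXXXXXXX_X_X_X_X_X_XX
k=12  XXXXXXXXXXX_XXXXXXXXXXX_X
k=13  XXXXXXXXXX_X_XXXXXXXXX_X_
k=14  _XXXXXXXX_XXX_XXXXXXX_XXX
k=15  X_XXXXXX_X_X_X_XXXXX_X_X_
k=16  XX_XXXX_XXXXXXX_XXX_XXXXX
k=17  X_X_XX_X_XXXXX_X_X_X_XXXX
k=18  _XXX__XXX_XXX_XXXXXXX_XXX
k=19  X_X_X__X_X_X_X_XXXXX_X_X_
k=20  XXXXXX_XXXXXXXX_XXX_XXXXX
k=21  XXXXX_X_XXXXXX_X_X_X_XXXX
k=22  XXXX_XXX_XXXX_XXXXXXX_XXX

1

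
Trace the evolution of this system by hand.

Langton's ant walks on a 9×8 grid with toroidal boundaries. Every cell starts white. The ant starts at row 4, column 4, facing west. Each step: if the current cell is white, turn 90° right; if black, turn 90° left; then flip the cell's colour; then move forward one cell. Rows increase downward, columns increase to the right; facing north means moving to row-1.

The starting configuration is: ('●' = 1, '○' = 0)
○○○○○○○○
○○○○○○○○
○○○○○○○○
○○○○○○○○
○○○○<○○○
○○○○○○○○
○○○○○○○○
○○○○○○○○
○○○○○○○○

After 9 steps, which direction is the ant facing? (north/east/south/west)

gen 0: ○○○○○○○○
○○○○○○○○
○○○○○○○○
○○○○○○○○
○○○○<○○○
○○○○○○○○
○○○○○○○○
○○○○○○○○
○○○○○○○○
gen 1: ○○○○○○○○
○○○○○○○○
○○○○○○○○
○○○○^○○○
○○○○●○○○
○○○○○○○○
○○○○○○○○
○○○○○○○○
○○○○○○○○
gen 2: ○○○○○○○○
○○○○○○○○
○○○○○○○○
○○○○●>○○
○○○○●○○○
○○○○○○○○
○○○○○○○○
○○○○○○○○
○○○○○○○○
gen 3: ○○○○○○○○
○○○○○○○○
○○○○○○○○
○○○○●●○○
○○○○●v○○
○○○○○○○○
○○○○○○○○
○○○○○○○○
○○○○○○○○
gen 4: ○○○○○○○○
○○○○○○○○
○○○○○○○○
○○○○●●○○
○○○○<●○○
○○○○○○○○
○○○○○○○○
○○○○○○○○
○○○○○○○○
gen 5: ○○○○○○○○
○○○○○○○○
○○○○○○○○
○○○○●●○○
○○○○○●○○
○○○○v○○○
○○○○○○○○
○○○○○○○○
○○○○○○○○
gen 6: ○○○○○○○○
○○○○○○○○
○○○○○○○○
○○○○●●○○
○○○○○●○○
○○○<●○○○
○○○○○○○○
○○○○○○○○
○○○○○○○○
gen 7: ○○○○○○○○
○○○○○○○○
○○○○○○○○
○○○○●●○○
○○○^○●○○
○○○●●○○○
○○○○○○○○
○○○○○○○○
○○○○○○○○
gen 8: ○○○○○○○○
○○○○○○○○
○○○○○○○○
○○○○●●○○
○○○●>●○○
○○○●●○○○
○○○○○○○○
○○○○○○○○
○○○○○○○○
gen 9: ○○○○○○○○
○○○○○○○○
○○○○○○○○
○○○○●●○○
○○○●●●○○
○○○●v○○○
○○○○○○○○
○○○○○○○○
○○○○○○○○

south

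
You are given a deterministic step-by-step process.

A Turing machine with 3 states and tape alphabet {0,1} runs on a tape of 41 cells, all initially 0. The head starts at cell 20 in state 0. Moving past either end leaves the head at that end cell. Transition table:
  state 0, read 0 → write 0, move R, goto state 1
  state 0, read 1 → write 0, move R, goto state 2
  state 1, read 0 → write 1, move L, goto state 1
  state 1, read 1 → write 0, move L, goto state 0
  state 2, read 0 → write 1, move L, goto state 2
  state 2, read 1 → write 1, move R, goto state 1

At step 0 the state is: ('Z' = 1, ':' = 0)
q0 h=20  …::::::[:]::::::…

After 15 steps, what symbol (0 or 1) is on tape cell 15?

gen 0: q0 h=20  …::::::[:]::::::…
gen 1: q1 h=21  …::::::[:]::::::…
gen 2: q1 h=20  …::::::[:]Z:::::…
gen 3: q1 h=19  …::::::[:]ZZ::::…
gen 4: q1 h=18  …::::::[:]ZZZ:::…
gen 5: q1 h=17  …::::::[:]ZZZZ::…
gen 6: q1 h=16  …::::::[:]ZZZZZ:…
gen 7: q1 h=15  …::::::[:]ZZZZZZ…
gen 8: q1 h=14  …::::::[:]ZZZZZZ…
gen 9: q1 h=13  …::::::[:]ZZZZZZ…
gen 10: q1 h=12  …::::::[:]ZZZZZZ…
gen 11: q1 h=11  …::::::[:]ZZZZZZ…
gen 12: q1 h=10  …::::::[:]ZZZZZZ…
gen 13: q1 h= 9  …::::::[:]ZZZZZZ…
gen 14: q1 h= 8  …::::::[:]ZZZZZZ…
gen 15: q1 h= 7  …::::::[:]ZZZZZZ…

1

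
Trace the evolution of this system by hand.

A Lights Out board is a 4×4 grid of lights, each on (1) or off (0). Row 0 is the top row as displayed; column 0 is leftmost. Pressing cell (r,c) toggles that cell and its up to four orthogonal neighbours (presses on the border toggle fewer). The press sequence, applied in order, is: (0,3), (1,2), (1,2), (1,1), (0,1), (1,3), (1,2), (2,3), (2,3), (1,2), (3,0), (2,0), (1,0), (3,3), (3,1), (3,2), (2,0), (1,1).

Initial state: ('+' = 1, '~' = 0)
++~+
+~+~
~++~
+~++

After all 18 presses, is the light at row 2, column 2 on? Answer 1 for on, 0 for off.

step 0: ++~+
+~+~
~++~
+~++
step 1: +++~
+~++
~++~
+~++
step 2: ++~~
++~~
~+~~
+~++
step 3: +++~
+~++
~++~
+~++
step 4: +~+~
~+~+
~~+~
+~++
step 5: ~+~~
~~~+
~~+~
+~++
step 6: ~+~+
~~+~
~~++
+~++
step 7: ~+++
~+~+
~~~+
+~++
step 8: ~+++
~+~~
~~+~
+~+~
step 9: ~+++
~+~+
~~~+
+~++
step 10: ~+~+
~~+~
~~++
+~++
step 11: ~+~+
~~+~
+~++
~+++
step 12: ~+~+
+~+~
~+++
++++
step 13: ++~+
~++~
++++
++++
step 14: ++~+
~++~
+++~
++~~
step 15: ++~+
~++~
+~+~
~~+~
step 16: ++~+
~++~
+~~~
~+~+
step 17: ++~+
+++~
~+~~
++~+
step 18: +~~+
~~~~
~~~~
++~+

0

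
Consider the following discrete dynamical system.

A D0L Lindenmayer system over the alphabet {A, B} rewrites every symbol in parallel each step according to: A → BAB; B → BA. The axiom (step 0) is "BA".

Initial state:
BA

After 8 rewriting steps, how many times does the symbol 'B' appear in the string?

1393

gen 0: BA
gen 1: BABAB
gen 2: BABABBABABBA
gen 3: BABABBABABBABABABBABABBABABAB
gen 4: BABABBABABBABABABBABABBABABABBABABBABABBABABABBABABBABABABBABABBABABBA
gen 5: BABABBABABBABABABBABABBABABABBABABBABABBABABABBABABBABABAB…BABABBABABBABABABBABABBABABBABABABBABABBABABABBABABBABABAB  (len 169)
gen 6: BABABBABABBABABABBABABBABABABBABABBABABBABABABBABABBABABAB…BABABBABABBABABABBABABBABABBABABABBABABBABABABBABABBABABBA  (len 408)
gen 7: BABABBABABBABABABBABABBABABABBABABBABABBABABABBABABBABABAB…BABABBABABBABABABBABABBABABBABABABBABABBABABABBABABBABABAB  (len 985)
gen 8: BABABBABABBABABABBABABBABABABBABABBABABBABABABBABABBABABAB…BABABBABABBABABABBABABBABABBABABABBABABBABABABBABABBABABBA  (len 2378)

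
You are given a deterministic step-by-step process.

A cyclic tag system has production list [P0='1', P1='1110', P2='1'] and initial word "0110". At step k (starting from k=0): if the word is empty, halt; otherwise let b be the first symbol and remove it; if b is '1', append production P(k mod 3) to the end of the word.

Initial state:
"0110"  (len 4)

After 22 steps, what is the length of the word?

[0] "0110"  (len 4)
[1] "110"  (len 3)
[2] "101110"  (len 6)
[3] "011101"  (len 6)
[4] "11101"  (len 5)
[5] "11011110"  (len 8)
[6] "10111101"  (len 8)
[7] "01111011"  (len 8)
[8] "1111011"  (len 7)
[9] "1110111"  (len 7)
[10] "1101111"  (len 7)
[11] "1011111110"  (len 10)
[12] "0111111101"  (len 10)
[13] "111111101"  (len 9)
[14] "111111011110"  (len 12)
[15] "111110111101"  (len 12)
[16] "111101111011"  (len 12)
[17] "111011110111110"  (len 15)
[18] "110111101111101"  (len 15)
[19] "101111011111011"  (len 15)
[20] "011110111110111110"  (len 18)
[21] "11110111110111110"  (len 17)
[22] "11101111101111101"  (len 17)

17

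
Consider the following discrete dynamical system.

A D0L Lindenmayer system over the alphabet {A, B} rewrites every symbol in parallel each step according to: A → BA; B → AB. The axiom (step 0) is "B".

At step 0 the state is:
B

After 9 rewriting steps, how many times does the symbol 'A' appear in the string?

256

[0] B
[1] AB
[2] BAAB
[3] ABBABAAB
[4] BAABABBAABBABAAB
[5] ABBABAABBAABABBABAABABBAABBABAAB
[6] BAABABBAABBABAABABBABAABBAABABBAABBABAABBAABABBABAABABBAABBABAAB
[7] ABBABAABBAABABBABAABABBAABBABAABBAABABBAABBABAABABBABAABBA…BAABBABAABABBABAABBAABABBAABBABAABBAABABBABAABABBAABBABAAB  (len 128)
[8] BAABABBAABBABAABABBABAABBAABABBAABBABAABBAABABBABAABABBAAB…BAABBABAABABBABAABBAABABBAABBABAABBAABABBABAABABBAABBABAAB  (len 256)
[9] ABBABAABBAABABBABAABABBAABBABAABBAABABBAABBABAABABBABAABBA…BAABBABAABABBABAABBAABABBAABBABAABBAABABBABAABABBAABBABAAB  (len 512)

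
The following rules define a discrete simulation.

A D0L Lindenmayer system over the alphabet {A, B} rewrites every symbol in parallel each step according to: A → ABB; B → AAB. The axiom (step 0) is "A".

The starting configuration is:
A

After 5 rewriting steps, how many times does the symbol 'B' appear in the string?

122

step 0: A
step 1: ABB
step 2: ABBAABAAB
step 3: ABBAABAABABBABBAABABBABBAAB
step 4: ABBAABAABABBABBAABABBABBAABABBAABAABABBAABAABABBABBAABABBAABAABABBAABAABABBABBAAB
step 5: ABBAABAABABBABBAABABBABBAABABBAABAABABBAABAABABBABBAABABBA…BAABABBAABAABABBABBAABABBABBAABABBAABAABABBAABAABABBABBAAB  (len 243)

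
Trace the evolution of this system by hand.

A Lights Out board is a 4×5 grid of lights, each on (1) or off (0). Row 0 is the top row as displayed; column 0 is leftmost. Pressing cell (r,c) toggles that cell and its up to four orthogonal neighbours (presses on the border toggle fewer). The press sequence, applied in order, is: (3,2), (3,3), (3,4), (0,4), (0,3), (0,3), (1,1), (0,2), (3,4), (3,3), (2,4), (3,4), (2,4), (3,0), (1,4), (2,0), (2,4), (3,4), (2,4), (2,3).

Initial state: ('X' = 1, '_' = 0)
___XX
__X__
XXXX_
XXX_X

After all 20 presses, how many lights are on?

t=0: ___XX
__X__
XXXX_
XXX_X
t=1: ___XX
__X__
XX_X_
X__XX
t=2: ___XX
__X__
XX___
X_X__
t=3: ___XX
__X__
XX__X
X_XXX
t=4: _____
__X_X
XX__X
X_XXX
t=5: __XXX
__XXX
XX__X
X_XXX
t=6: _____
__X_X
XX__X
X_XXX
t=7: _X___
XX__X
X___X
X_XXX
t=8: __XX_
XXX_X
X___X
X_XXX
t=9: __XX_
XXX_X
X____
X_X__
t=10: __XX_
XXX_X
X__X_
X__XX
t=11: __XX_
XXX__
X___X
X__X_
t=12: __XX_
XXX__
X____
X___X
t=13: __XX_
XXX_X
X__XX
X____
t=14: __XX_
XXX_X
___XX
_X___
t=15: __XXX
XXXX_
___X_
_X___
t=16: __XXX
_XXX_
XX_X_
XX___
t=17: __XXX
_XXXX
XX__X
XX__X
t=18: __XXX
_XXXX
XX___
XX_X_
t=19: __XXX
_XXX_
XX_XX
XX_XX
t=20: __XXX
_XX__
XXX__
XX__X

11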